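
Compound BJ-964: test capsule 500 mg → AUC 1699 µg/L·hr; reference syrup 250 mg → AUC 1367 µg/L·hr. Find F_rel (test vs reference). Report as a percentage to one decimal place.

F_rel = (AUC_test/D_test) / (AUC_ref/D_ref)
      = (1699/500) / (1367/250)
      = 3.398 / 5.468 = 0.6214 = 62.14%

F_rel = 62.1%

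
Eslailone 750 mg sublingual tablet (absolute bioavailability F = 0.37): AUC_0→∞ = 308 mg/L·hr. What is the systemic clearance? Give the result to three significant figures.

CL = 0.901 L/hr

CL = F × Dose / AUC_0→∞
   = 0.37 × 750 / 308 = 0.900974 L/hr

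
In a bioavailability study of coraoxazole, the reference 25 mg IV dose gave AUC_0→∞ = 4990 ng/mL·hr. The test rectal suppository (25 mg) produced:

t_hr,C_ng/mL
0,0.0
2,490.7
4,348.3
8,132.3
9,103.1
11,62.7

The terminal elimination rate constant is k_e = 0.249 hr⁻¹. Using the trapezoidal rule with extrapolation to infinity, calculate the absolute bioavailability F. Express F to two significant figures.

Trapezoidal AUC_0→11 (rectal suppository):
  [0→2]: (0.0+490.7)/2 × 2 = 490.7
  [2→4]: (490.7+348.3)/2 × 2 = 839.0
  [4→8]: (348.3+132.3)/2 × 4 = 961.2
  [8→9]: (132.3+103.1)/2 × 1 = 117.7
  [9→11]: (103.1+62.7)/2 × 2 = 165.8
  Sum = 2574.4 ng/mL·hr
Tail: C_last/k_e = 62.7/0.249 = 251.807
AUC_0→∞ (rectal suppository) = 2574.4 + 251.807 = 2826.207 ng/mL·hr
F = (AUC_ev/D_ev)/(AUC_iv/D_iv) = (2826.207/25)/(4990/25) = 113.04828/199.6 = 0.5664

F = 0.57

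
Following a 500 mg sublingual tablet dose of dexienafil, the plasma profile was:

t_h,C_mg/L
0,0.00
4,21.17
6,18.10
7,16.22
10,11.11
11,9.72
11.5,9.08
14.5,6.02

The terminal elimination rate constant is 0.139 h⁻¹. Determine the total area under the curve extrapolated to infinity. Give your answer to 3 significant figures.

Trapezoidal AUC_0→14.5:
  [0→4]: (0.00+21.17)/2 × 4 = 42.34
  [4→6]: (21.17+18.10)/2 × 2 = 39.27
  [6→7]: (18.10+16.22)/2 × 1 = 17.16
  [7→10]: (16.22+11.11)/2 × 3 = 40.995
  [10→11]: (11.11+9.72)/2 × 1 = 10.415
  [11→11.5]: (9.72+9.08)/2 × 0.5 = 4.7
  [11.5→14.5]: (9.08+6.02)/2 × 3 = 22.65
  Sum = 177.53 mg/L·h
Extrapolated tail: C_last / k_e = 6.02 / 0.139 = 43.309
AUC_0→∞ = 177.53 + 43.309 = 220.839 mg/L·h

AUC = 221 mg/L·h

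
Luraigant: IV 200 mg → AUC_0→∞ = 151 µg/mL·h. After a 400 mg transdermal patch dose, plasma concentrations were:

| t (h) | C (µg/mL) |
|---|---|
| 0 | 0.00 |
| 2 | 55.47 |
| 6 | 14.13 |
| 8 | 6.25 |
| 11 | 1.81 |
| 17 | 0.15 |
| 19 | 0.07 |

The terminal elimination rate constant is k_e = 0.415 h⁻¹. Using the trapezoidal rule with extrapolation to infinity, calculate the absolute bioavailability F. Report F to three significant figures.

F = 0.773

Trapezoidal AUC_0→19 (transdermal patch):
  [0→2]: (0.00+55.47)/2 × 2 = 55.47
  [2→6]: (55.47+14.13)/2 × 4 = 139.2
  [6→8]: (14.13+6.25)/2 × 2 = 20.38
  [8→11]: (6.25+1.81)/2 × 3 = 12.09
  [11→17]: (1.81+0.15)/2 × 6 = 5.88
  [17→19]: (0.15+0.07)/2 × 2 = 0.22
  Sum = 233.24 µg/mL·h
Tail: C_last/k_e = 0.07/0.415 = 0.169
AUC_0→∞ (transdermal patch) = 233.24 + 0.169 = 233.409 µg/mL·h
F = (AUC_ev/D_ev)/(AUC_iv/D_iv) = (233.409/400)/(151/200) = 0.5835225/0.755 = 0.7729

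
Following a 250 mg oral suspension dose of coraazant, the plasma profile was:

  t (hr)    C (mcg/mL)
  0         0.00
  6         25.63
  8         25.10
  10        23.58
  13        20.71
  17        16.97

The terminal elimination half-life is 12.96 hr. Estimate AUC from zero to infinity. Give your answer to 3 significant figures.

AUC = 635 mcg/mL·hr

Trapezoidal AUC_0→17:
  [0→6]: (0.00+25.63)/2 × 6 = 76.89
  [6→8]: (25.63+25.10)/2 × 2 = 50.73
  [8→10]: (25.10+23.58)/2 × 2 = 48.68
  [10→13]: (23.58+20.71)/2 × 3 = 66.435
  [13→17]: (20.71+16.97)/2 × 4 = 75.36
  Sum = 318.095 mcg/mL·hr
k_e = ln2 / t½ = 0.693147 / 12.96 = 0.0535 hr^-1
Extrapolated tail: C_last / k_e = 16.97 / 0.0535 = 317.196
AUC_0→∞ = 318.095 + 317.196 = 635.291 mcg/mL·hr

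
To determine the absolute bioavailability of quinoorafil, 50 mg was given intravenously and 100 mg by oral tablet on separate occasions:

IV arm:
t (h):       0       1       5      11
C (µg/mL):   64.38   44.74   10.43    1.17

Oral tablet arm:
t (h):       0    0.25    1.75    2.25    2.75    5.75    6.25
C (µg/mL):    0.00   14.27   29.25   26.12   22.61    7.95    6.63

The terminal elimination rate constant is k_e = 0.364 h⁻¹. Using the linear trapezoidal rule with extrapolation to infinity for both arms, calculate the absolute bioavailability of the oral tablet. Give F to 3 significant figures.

F = 0.316

Trapezoidal AUC_0→11 (IV):
  [0→1]: (64.38+44.74)/2 × 1 = 54.56
  [1→5]: (44.74+10.43)/2 × 4 = 110.34
  [5→11]: (10.43+1.17)/2 × 6 = 34.8
  Sum = 199.7 µg/mL·h
IV tail: 1.17/0.364 = 3.214; AUC_iv,0→∞ = 199.7 + 3.214 = 202.914 µg/mL·h
Trapezoidal AUC_0→6.25 (oral tablet):
  [0→0.25]: (0.00+14.27)/2 × 0.25 = 1.78375
  [0.25→1.75]: (14.27+29.25)/2 × 1.5 = 32.64
  [1.75→2.25]: (29.25+26.12)/2 × 0.5 = 13.8425
  [2.25→2.75]: (26.12+22.61)/2 × 0.5 = 12.1825
  [2.75→5.75]: (22.61+7.95)/2 × 3 = 45.84
  [5.75→6.25]: (7.95+6.63)/2 × 0.5 = 3.645
  Sum = 109.93375 µg/mL·h
oral tablet tail: 6.63/0.364 = 18.214; AUC_ev,0→∞ = 109.93375 + 18.214 = 128.14775 µg/mL·h
F = (AUC_ev/D_ev)/(AUC_iv/D_iv) = (128.14775/100)/(202.914/50) = 1.2814775/4.05828 = 0.3158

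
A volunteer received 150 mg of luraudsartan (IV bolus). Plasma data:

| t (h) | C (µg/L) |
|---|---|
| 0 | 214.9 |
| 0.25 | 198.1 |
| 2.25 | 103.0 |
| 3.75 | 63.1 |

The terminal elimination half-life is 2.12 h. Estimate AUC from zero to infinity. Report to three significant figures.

AUC = 670 µg/L·h

Trapezoidal AUC_0→3.75:
  [0→0.25]: (214.9+198.1)/2 × 0.25 = 51.625
  [0.25→2.25]: (198.1+103.0)/2 × 2 = 301.1
  [2.25→3.75]: (103.0+63.1)/2 × 1.5 = 124.575
  Sum = 477.3 µg/L·h
k_e = ln2 / t½ = 0.693147 / 2.12 = 0.3270 h^-1
Extrapolated tail: C_last / k_e = 63.1 / 0.327 = 192.966
AUC_0→∞ = 477.3 + 192.966 = 670.266 µg/L·h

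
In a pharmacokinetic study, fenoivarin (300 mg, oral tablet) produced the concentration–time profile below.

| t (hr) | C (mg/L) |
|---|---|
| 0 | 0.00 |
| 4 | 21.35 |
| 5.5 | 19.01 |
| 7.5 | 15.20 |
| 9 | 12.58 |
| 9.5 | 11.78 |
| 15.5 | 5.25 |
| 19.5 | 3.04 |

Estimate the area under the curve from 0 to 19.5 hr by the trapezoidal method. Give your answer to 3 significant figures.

AUC = 202 mg/L·hr

Trapezoidal AUC_0→19.5:
  [0→4]: (0.00+21.35)/2 × 4 = 42.7
  [4→5.5]: (21.35+19.01)/2 × 1.5 = 30.27
  [5.5→7.5]: (19.01+15.20)/2 × 2 = 34.21
  [7.5→9]: (15.20+12.58)/2 × 1.5 = 20.835
  [9→9.5]: (12.58+11.78)/2 × 0.5 = 6.09
  [9.5→15.5]: (11.78+5.25)/2 × 6 = 51.09
  [15.5→19.5]: (5.25+3.04)/2 × 4 = 16.58
  Sum = 201.775 mg/L·hr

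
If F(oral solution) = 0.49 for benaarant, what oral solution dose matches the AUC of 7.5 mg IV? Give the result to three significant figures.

D_oral = 15.3 mg

For equal systemic exposure: F × D_ev = D_iv
D_ev = D_iv / F = 7.5 / 0.49 = 15.3061 mg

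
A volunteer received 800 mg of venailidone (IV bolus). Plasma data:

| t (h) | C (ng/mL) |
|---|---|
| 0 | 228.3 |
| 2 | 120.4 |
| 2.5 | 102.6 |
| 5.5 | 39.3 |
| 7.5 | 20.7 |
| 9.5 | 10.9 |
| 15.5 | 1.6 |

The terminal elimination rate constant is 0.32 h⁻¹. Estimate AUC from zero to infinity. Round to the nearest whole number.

Trapezoidal AUC_0→15.5:
  [0→2]: (228.3+120.4)/2 × 2 = 348.7
  [2→2.5]: (120.4+102.6)/2 × 0.5 = 55.75
  [2.5→5.5]: (102.6+39.3)/2 × 3 = 212.85
  [5.5→7.5]: (39.3+20.7)/2 × 2 = 60.0
  [7.5→9.5]: (20.7+10.9)/2 × 2 = 31.6
  [9.5→15.5]: (10.9+1.6)/2 × 6 = 37.5
  Sum = 746.4 ng/mL·h
Extrapolated tail: C_last / k_e = 1.6 / 0.32 = 5.000
AUC_0→∞ = 746.4 + 5.000 = 751.4 ng/mL·h

AUC = 751 ng/mL·h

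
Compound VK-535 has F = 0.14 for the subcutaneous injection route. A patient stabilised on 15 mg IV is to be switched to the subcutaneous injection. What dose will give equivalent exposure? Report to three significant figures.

For equal systemic exposure: F × D_ev = D_iv
D_ev = D_iv / F = 15 / 0.14 = 107.143 mg

D_subcutaneous = 107 mg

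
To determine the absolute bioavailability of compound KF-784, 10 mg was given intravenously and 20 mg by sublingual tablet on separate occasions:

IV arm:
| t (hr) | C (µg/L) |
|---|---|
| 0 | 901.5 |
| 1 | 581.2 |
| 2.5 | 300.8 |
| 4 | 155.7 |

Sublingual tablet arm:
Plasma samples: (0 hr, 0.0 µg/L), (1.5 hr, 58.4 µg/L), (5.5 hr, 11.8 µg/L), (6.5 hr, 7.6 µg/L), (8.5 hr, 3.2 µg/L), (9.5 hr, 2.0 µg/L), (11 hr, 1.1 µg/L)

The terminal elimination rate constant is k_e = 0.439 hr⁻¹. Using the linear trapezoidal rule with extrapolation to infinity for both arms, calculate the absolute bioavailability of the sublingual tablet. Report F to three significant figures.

F = 0.0505

Trapezoidal AUC_0→4 (IV):
  [0→1]: (901.5+581.2)/2 × 1 = 741.35
  [1→2.5]: (581.2+300.8)/2 × 1.5 = 661.5
  [2.5→4]: (300.8+155.7)/2 × 1.5 = 342.375
  Sum = 1745.225 µg/L·hr
IV tail: 155.7/0.439 = 354.670; AUC_iv,0→∞ = 1745.225 + 354.670 = 2099.895 µg/L·hr
Trapezoidal AUC_0→11 (sublingual tablet):
  [0→1.5]: (0.0+58.4)/2 × 1.5 = 43.8
  [1.5→5.5]: (58.4+11.8)/2 × 4 = 140.4
  [5.5→6.5]: (11.8+7.6)/2 × 1 = 9.7
  [6.5→8.5]: (7.6+3.2)/2 × 2 = 10.8
  [8.5→9.5]: (3.2+2.0)/2 × 1 = 2.6
  [9.5→11]: (2.0+1.1)/2 × 1.5 = 2.325
  Sum = 209.625 µg/L·hr
sublingual tablet tail: 1.1/0.439 = 2.506; AUC_ev,0→∞ = 209.625 + 2.506 = 212.131 µg/L·hr
F = (AUC_ev/D_ev)/(AUC_iv/D_iv) = (212.131/20)/(2099.895/10) = 10.60655/209.9895 = 0.0505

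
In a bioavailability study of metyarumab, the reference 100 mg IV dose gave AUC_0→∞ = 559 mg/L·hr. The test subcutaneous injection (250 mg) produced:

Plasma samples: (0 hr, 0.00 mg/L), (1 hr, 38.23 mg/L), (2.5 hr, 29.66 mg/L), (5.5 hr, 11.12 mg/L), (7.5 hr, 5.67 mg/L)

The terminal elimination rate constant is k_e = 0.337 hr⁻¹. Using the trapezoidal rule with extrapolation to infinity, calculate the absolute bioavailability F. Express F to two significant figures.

Trapezoidal AUC_0→7.5 (subcutaneous injection):
  [0→1]: (0.00+38.23)/2 × 1 = 19.115
  [1→2.5]: (38.23+29.66)/2 × 1.5 = 50.9175
  [2.5→5.5]: (29.66+11.12)/2 × 3 = 61.17
  [5.5→7.5]: (11.12+5.67)/2 × 2 = 16.79
  Sum = 147.9925 mg/L·hr
Tail: C_last/k_e = 5.67/0.337 = 16.825
AUC_0→∞ (subcutaneous injection) = 147.9925 + 16.825 = 164.8175 mg/L·hr
F = (AUC_ev/D_ev)/(AUC_iv/D_iv) = (164.8175/250)/(559/100) = 0.65927/5.59 = 0.1179

F = 0.12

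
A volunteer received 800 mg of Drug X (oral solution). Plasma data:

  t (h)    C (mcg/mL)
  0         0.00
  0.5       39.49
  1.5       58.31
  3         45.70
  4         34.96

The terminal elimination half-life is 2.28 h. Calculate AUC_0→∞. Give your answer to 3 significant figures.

Trapezoidal AUC_0→4:
  [0→0.5]: (0.00+39.49)/2 × 0.5 = 9.8725
  [0.5→1.5]: (39.49+58.31)/2 × 1 = 48.9
  [1.5→3]: (58.31+45.70)/2 × 1.5 = 78.0075
  [3→4]: (45.70+34.96)/2 × 1 = 40.33
  Sum = 177.11 mcg/mL·h
k_e = ln2 / t½ = 0.693147 / 2.28 = 0.3040 h^-1
Extrapolated tail: C_last / k_e = 34.96 / 0.304 = 115.000
AUC_0→∞ = 177.11 + 115.000 = 292.11 mcg/mL·h

AUC = 292 mcg/mL·h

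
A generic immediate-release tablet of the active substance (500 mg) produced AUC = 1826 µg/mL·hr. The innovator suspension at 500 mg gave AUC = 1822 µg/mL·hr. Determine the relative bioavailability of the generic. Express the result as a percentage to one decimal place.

F_rel = (AUC_test/D_test) / (AUC_ref/D_ref)
      = (1826/500) / (1822/500)
      = 3.652 / 3.644 = 1.0022 = 100.22%

F_rel = 100.2%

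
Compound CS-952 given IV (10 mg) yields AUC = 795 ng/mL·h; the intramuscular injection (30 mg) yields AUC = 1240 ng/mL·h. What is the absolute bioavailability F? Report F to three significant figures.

F = (AUC_ev / D_ev) / (AUC_iv / D_iv)
  = (1240/30) / (795/10)
  = 41.3333 / 79.5 = 0.5199

F = 0.520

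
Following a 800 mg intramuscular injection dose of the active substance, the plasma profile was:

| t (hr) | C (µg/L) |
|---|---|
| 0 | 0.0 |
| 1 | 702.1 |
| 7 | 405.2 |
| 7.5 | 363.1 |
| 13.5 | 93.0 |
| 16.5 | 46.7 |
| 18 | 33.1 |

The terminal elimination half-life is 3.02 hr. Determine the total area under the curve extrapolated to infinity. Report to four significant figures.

Trapezoidal AUC_0→18:
  [0→1]: (0.0+702.1)/2 × 1 = 351.05
  [1→7]: (702.1+405.2)/2 × 6 = 3321.9
  [7→7.5]: (405.2+363.1)/2 × 0.5 = 192.075
  [7.5→13.5]: (363.1+93.0)/2 × 6 = 1368.3
  [13.5→16.5]: (93.0+46.7)/2 × 3 = 209.55
  [16.5→18]: (46.7+33.1)/2 × 1.5 = 59.85
  Sum = 5502.725 µg/L·hr
k_e = ln2 / t½ = 0.693147 / 3.02 = 0.2295 hr^-1
Extrapolated tail: C_last / k_e = 33.1 / 0.2295 = 144.227
AUC_0→∞ = 5502.725 + 144.227 = 5646.952 µg/L·hr

AUC = 5647 µg/L·hr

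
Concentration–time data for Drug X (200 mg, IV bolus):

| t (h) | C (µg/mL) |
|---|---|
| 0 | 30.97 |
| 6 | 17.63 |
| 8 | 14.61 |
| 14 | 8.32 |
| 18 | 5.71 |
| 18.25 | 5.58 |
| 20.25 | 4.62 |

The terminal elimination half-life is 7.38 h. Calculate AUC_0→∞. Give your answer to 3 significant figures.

AUC = 336 µg/mL·h

Trapezoidal AUC_0→20.25:
  [0→6]: (30.97+17.63)/2 × 6 = 145.8
  [6→8]: (17.63+14.61)/2 × 2 = 32.24
  [8→14]: (14.61+8.32)/2 × 6 = 68.79
  [14→18]: (8.32+5.71)/2 × 4 = 28.06
  [18→18.25]: (5.71+5.58)/2 × 0.25 = 1.41125
  [18.25→20.25]: (5.58+4.62)/2 × 2 = 10.2
  Sum = 286.50125 µg/mL·h
k_e = ln2 / t½ = 0.693147 / 7.38 = 0.0939 h^-1
Extrapolated tail: C_last / k_e = 4.62 / 0.0939 = 49.201
AUC_0→∞ = 286.50125 + 49.201 = 335.70225 µg/mL·h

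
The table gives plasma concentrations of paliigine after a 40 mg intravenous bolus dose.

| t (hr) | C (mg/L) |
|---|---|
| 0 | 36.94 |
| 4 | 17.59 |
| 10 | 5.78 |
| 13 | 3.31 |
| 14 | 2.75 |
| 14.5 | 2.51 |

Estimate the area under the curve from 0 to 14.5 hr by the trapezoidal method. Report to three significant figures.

Trapezoidal AUC_0→14.5:
  [0→4]: (36.94+17.59)/2 × 4 = 109.06
  [4→10]: (17.59+5.78)/2 × 6 = 70.11
  [10→13]: (5.78+3.31)/2 × 3 = 13.635
  [13→14]: (3.31+2.75)/2 × 1 = 3.03
  [14→14.5]: (2.75+2.51)/2 × 0.5 = 1.315
  Sum = 197.15 mg/L·hr

AUC = 197 mg/L·hr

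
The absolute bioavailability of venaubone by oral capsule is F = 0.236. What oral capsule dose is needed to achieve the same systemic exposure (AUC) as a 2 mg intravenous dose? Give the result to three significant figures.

For equal systemic exposure: F × D_ev = D_iv
D_ev = D_iv / F = 2 / 0.236 = 8.47458 mg

D_oral = 8.47 mg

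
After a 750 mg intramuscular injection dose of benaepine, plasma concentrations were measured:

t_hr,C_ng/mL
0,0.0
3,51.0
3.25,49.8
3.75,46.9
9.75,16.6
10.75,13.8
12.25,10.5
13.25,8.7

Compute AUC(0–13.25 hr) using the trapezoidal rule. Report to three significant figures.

Trapezoidal AUC_0→13.25:
  [0→3]: (0.0+51.0)/2 × 3 = 76.5
  [3→3.25]: (51.0+49.8)/2 × 0.25 = 12.6
  [3.25→3.75]: (49.8+46.9)/2 × 0.5 = 24.175
  [3.75→9.75]: (46.9+16.6)/2 × 6 = 190.5
  [9.75→10.75]: (16.6+13.8)/2 × 1 = 15.2
  [10.75→12.25]: (13.8+10.5)/2 × 1.5 = 18.225
  [12.25→13.25]: (10.5+8.7)/2 × 1 = 9.6
  Sum = 346.8 ng/mL·hr

AUC = 347 ng/mL·hr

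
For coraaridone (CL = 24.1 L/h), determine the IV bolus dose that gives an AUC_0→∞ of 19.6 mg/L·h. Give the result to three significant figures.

Dose = 472 mg

Dose_iv = CL × AUC_0→∞
     = 24.1 × 19.6 = 472.36 mg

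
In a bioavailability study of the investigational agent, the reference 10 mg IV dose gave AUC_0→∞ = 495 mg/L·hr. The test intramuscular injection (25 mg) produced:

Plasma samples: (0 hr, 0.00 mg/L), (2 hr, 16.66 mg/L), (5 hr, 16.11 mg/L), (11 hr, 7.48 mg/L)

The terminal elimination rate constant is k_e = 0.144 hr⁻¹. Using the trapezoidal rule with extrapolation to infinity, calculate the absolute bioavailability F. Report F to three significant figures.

F = 0.152

Trapezoidal AUC_0→11 (intramuscular injection):
  [0→2]: (0.00+16.66)/2 × 2 = 16.66
  [2→5]: (16.66+16.11)/2 × 3 = 49.155
  [5→11]: (16.11+7.48)/2 × 6 = 70.77
  Sum = 136.585 mg/L·hr
Tail: C_last/k_e = 7.48/0.144 = 51.944
AUC_0→∞ (intramuscular injection) = 136.585 + 51.944 = 188.529 mg/L·hr
F = (AUC_ev/D_ev)/(AUC_iv/D_iv) = (188.529/25)/(495/10) = 7.54116/49.5 = 0.1523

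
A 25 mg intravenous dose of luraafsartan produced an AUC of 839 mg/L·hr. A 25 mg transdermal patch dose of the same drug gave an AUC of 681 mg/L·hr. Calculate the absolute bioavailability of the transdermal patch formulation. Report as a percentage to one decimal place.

F = 81.2%

F = (AUC_ev / D_ev) / (AUC_iv / D_iv)
  = (681/25) / (839/25)
  = 27.24 / 33.56 = 0.8117
  = 81.17%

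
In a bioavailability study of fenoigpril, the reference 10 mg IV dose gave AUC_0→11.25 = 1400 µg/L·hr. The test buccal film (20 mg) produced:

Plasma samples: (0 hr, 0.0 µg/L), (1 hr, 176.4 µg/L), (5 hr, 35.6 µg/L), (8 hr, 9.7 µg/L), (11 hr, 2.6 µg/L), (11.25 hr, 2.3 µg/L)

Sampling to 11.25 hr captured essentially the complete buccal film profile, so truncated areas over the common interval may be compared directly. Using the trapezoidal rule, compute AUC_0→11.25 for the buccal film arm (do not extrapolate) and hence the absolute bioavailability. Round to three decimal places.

Trapezoidal AUC_0→11.25 (buccal film):
  [0→1]: (0.0+176.4)/2 × 1 = 88.2
  [1→5]: (176.4+35.6)/2 × 4 = 424.0
  [5→8]: (35.6+9.7)/2 × 3 = 67.95
  [8→11]: (9.7+2.6)/2 × 3 = 18.45
  [11→11.25]: (2.6+2.3)/2 × 0.25 = 0.6125
  Sum = 599.2125 µg/L·hr
F = (AUC_ev/D_ev)/(AUC_iv/D_iv) = (599.2125/20)/(1400/10) = 29.960625/140 = 0.2140

F = 0.214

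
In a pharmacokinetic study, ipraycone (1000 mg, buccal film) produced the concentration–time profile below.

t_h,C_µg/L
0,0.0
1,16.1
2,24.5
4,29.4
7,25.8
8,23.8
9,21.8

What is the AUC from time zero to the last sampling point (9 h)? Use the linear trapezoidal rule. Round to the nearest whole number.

AUC = 213 µg/L·h

Trapezoidal AUC_0→9:
  [0→1]: (0.0+16.1)/2 × 1 = 8.05
  [1→2]: (16.1+24.5)/2 × 1 = 20.3
  [2→4]: (24.5+29.4)/2 × 2 = 53.9
  [4→7]: (29.4+25.8)/2 × 3 = 82.8
  [7→8]: (25.8+23.8)/2 × 1 = 24.8
  [8→9]: (23.8+21.8)/2 × 1 = 22.8
  Sum = 212.65 µg/L·h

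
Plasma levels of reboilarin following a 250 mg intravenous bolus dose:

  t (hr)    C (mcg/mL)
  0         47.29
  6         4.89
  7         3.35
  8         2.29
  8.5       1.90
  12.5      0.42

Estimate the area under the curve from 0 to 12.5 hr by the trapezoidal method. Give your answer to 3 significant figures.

AUC = 169 mcg/mL·hr

Trapezoidal AUC_0→12.5:
  [0→6]: (47.29+4.89)/2 × 6 = 156.54
  [6→7]: (4.89+3.35)/2 × 1 = 4.12
  [7→8]: (3.35+2.29)/2 × 1 = 2.82
  [8→8.5]: (2.29+1.90)/2 × 0.5 = 1.0475
  [8.5→12.5]: (1.90+0.42)/2 × 4 = 4.64
  Sum = 169.1675 mcg/mL·hr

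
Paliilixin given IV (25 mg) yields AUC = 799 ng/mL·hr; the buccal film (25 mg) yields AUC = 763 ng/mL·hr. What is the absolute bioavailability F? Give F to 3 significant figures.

F = (AUC_ev / D_ev) / (AUC_iv / D_iv)
  = (763/25) / (799/25)
  = 30.52 / 31.96 = 0.9549

F = 0.955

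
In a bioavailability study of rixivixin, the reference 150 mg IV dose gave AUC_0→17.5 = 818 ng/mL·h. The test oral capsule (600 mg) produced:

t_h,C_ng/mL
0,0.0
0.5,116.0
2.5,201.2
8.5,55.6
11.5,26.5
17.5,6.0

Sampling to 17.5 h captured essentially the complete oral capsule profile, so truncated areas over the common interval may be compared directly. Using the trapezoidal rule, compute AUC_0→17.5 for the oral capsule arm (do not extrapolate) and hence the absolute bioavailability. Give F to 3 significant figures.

F = 0.409

Trapezoidal AUC_0→17.5 (oral capsule):
  [0→0.5]: (0.0+116.0)/2 × 0.5 = 29.0
  [0.5→2.5]: (116.0+201.2)/2 × 2 = 317.2
  [2.5→8.5]: (201.2+55.6)/2 × 6 = 770.4
  [8.5→11.5]: (55.6+26.5)/2 × 3 = 123.15
  [11.5→17.5]: (26.5+6.0)/2 × 6 = 97.5
  Sum = 1337.25 ng/mL·h
F = (AUC_ev/D_ev)/(AUC_iv/D_iv) = (1337.25/600)/(818/150) = 2.22875/5.45333 = 0.4087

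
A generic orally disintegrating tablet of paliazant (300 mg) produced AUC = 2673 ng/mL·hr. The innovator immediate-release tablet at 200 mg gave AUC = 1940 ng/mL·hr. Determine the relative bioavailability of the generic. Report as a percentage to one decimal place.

F_rel = 91.9%

F_rel = (AUC_test/D_test) / (AUC_ref/D_ref)
      = (2673/300) / (1940/200)
      = 8.91 / 9.7 = 0.9186 = 91.86%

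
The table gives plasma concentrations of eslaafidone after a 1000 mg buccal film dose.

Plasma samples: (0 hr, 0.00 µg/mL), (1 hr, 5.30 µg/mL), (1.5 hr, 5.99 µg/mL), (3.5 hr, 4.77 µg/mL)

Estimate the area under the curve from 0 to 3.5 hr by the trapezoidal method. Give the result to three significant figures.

Trapezoidal AUC_0→3.5:
  [0→1]: (0.00+5.30)/2 × 1 = 2.65
  [1→1.5]: (5.30+5.99)/2 × 0.5 = 2.8225
  [1.5→3.5]: (5.99+4.77)/2 × 2 = 10.76
  Sum = 16.2325 µg/mL·hr

AUC = 16.2 µg/mL·hr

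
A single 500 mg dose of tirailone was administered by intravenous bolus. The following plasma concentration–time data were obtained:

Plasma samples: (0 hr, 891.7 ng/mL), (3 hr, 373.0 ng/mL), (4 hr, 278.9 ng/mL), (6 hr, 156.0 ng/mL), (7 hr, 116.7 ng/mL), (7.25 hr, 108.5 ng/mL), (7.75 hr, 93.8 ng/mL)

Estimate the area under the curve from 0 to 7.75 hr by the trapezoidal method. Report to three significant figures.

Trapezoidal AUC_0→7.75:
  [0→3]: (891.7+373.0)/2 × 3 = 1897.05
  [3→4]: (373.0+278.9)/2 × 1 = 325.95
  [4→6]: (278.9+156.0)/2 × 2 = 434.9
  [6→7]: (156.0+116.7)/2 × 1 = 136.35
  [7→7.25]: (116.7+108.5)/2 × 0.25 = 28.15
  [7.25→7.75]: (108.5+93.8)/2 × 0.5 = 50.575
  Sum = 2872.975 ng/mL·hr

AUC = 2870 ng/mL·hr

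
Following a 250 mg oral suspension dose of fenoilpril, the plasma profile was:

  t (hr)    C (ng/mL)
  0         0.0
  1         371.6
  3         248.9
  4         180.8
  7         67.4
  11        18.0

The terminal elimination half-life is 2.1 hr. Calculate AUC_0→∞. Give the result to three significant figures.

AUC = 1620 ng/mL·hr

Trapezoidal AUC_0→11:
  [0→1]: (0.0+371.6)/2 × 1 = 185.8
  [1→3]: (371.6+248.9)/2 × 2 = 620.5
  [3→4]: (248.9+180.8)/2 × 1 = 214.85
  [4→7]: (180.8+67.4)/2 × 3 = 372.3
  [7→11]: (67.4+18.0)/2 × 4 = 170.8
  Sum = 1564.25 ng/mL·hr
k_e = ln2 / t½ = 0.693147 / 2.1 = 0.3301 hr^-1
Extrapolated tail: C_last / k_e = 18.0 / 0.3301 = 54.529
AUC_0→∞ = 1564.25 + 54.529 = 1618.779 ng/mL·hr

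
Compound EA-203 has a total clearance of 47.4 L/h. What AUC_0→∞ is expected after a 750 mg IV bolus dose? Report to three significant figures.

AUC_0→∞ = Dose_iv / CL
        = 750 / 47.4 = 15.8228 mg/L·h

AUC = 15.8 mg/L·h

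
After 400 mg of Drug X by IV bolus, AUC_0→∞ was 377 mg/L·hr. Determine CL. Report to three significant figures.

CL = 1.06 L/hr

CL = Dose_iv / AUC_0→∞
   = 400 / 377 = 1.06101 L/hr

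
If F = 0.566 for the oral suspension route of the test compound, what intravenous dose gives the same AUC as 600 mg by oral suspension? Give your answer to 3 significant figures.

D_iv = 340 mg

Systemic exposure from an extravascular dose = F × D_ev, so the equivalent IV dose is F × D_ev.
D_iv = F × D_ev = 0.566 × 600 = 339.6 mg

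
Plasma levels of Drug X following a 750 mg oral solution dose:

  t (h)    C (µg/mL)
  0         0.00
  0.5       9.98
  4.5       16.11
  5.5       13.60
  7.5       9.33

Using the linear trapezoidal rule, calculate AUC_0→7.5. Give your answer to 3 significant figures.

Trapezoidal AUC_0→7.5:
  [0→0.5]: (0.00+9.98)/2 × 0.5 = 2.495
  [0.5→4.5]: (9.98+16.11)/2 × 4 = 52.18
  [4.5→5.5]: (16.11+13.60)/2 × 1 = 14.855
  [5.5→7.5]: (13.60+9.33)/2 × 2 = 22.93
  Sum = 92.46 µg/mL·h

AUC = 92.5 µg/mL·h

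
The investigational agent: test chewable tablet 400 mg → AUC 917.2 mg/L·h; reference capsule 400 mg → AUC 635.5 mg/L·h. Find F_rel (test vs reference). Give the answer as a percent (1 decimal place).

F_rel = 144.3%

F_rel = (AUC_test/D_test) / (AUC_ref/D_ref)
      = (917.2/400) / (635.5/400)
      = 2.293 / 1.58875 = 1.4433 = 144.33%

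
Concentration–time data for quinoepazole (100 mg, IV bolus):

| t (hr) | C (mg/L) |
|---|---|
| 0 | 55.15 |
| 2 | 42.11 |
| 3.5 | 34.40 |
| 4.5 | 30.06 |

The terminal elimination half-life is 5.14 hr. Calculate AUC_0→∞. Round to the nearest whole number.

AUC = 410 mg/L·hr

Trapezoidal AUC_0→4.5:
  [0→2]: (55.15+42.11)/2 × 2 = 97.26
  [2→3.5]: (42.11+34.40)/2 × 1.5 = 57.3825
  [3.5→4.5]: (34.40+30.06)/2 × 1 = 32.23
  Sum = 186.8725 mg/L·hr
k_e = ln2 / t½ = 0.693147 / 5.14 = 0.1349 hr^-1
Extrapolated tail: C_last / k_e = 30.06 / 0.1349 = 222.832
AUC_0→∞ = 186.8725 + 222.832 = 409.7045 mg/L·hr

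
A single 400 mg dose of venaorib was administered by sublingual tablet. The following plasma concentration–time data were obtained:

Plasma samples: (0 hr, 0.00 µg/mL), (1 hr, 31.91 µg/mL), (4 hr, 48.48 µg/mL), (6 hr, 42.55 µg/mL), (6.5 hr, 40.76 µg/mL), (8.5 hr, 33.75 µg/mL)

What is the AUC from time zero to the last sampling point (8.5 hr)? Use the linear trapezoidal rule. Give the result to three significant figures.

Trapezoidal AUC_0→8.5:
  [0→1]: (0.00+31.91)/2 × 1 = 15.955
  [1→4]: (31.91+48.48)/2 × 3 = 120.585
  [4→6]: (48.48+42.55)/2 × 2 = 91.03
  [6→6.5]: (42.55+40.76)/2 × 0.5 = 20.8275
  [6.5→8.5]: (40.76+33.75)/2 × 2 = 74.51
  Sum = 322.9075 µg/mL·hr

AUC = 323 µg/mL·hr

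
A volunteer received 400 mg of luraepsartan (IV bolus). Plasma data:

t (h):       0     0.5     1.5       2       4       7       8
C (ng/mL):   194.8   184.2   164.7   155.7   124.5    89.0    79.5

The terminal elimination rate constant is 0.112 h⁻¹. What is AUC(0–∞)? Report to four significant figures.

AUC = 1744 ng/mL·h

Trapezoidal AUC_0→8:
  [0→0.5]: (194.8+184.2)/2 × 0.5 = 94.75
  [0.5→1.5]: (184.2+164.7)/2 × 1 = 174.45
  [1.5→2]: (164.7+155.7)/2 × 0.5 = 80.1
  [2→4]: (155.7+124.5)/2 × 2 = 280.2
  [4→7]: (124.5+89.0)/2 × 3 = 320.25
  [7→8]: (89.0+79.5)/2 × 1 = 84.25
  Sum = 1034.0 ng/mL·h
Extrapolated tail: C_last / k_e = 79.5 / 0.112 = 709.821
AUC_0→∞ = 1034.0 + 709.821 = 1743.821 ng/mL·h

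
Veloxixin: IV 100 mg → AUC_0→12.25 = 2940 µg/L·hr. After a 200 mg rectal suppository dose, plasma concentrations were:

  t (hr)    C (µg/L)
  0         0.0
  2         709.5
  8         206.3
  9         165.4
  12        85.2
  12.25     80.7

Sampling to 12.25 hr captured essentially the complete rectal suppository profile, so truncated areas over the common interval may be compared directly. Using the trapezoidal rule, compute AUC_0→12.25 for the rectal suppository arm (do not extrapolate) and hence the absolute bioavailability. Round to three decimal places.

F = 0.687

Trapezoidal AUC_0→12.25 (rectal suppository):
  [0→2]: (0.0+709.5)/2 × 2 = 709.5
  [2→8]: (709.5+206.3)/2 × 6 = 2747.4
  [8→9]: (206.3+165.4)/2 × 1 = 185.85
  [9→12]: (165.4+85.2)/2 × 3 = 375.9
  [12→12.25]: (85.2+80.7)/2 × 0.25 = 20.7375
  Sum = 4039.3875 µg/L·hr
F = (AUC_ev/D_ev)/(AUC_iv/D_iv) = (4039.3875/200)/(2940/100) = 20.1969/29.4 = 0.6870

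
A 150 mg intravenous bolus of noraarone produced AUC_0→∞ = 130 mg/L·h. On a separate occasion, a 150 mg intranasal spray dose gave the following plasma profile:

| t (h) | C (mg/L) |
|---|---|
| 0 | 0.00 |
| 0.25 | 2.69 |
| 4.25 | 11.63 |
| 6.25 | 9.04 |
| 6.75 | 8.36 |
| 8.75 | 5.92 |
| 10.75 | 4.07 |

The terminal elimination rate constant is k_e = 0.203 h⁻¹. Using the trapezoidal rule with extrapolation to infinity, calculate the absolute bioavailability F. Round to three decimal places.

F = 0.756

Trapezoidal AUC_0→10.75 (intranasal spray):
  [0→0.25]: (0.00+2.69)/2 × 0.25 = 0.33625
  [0.25→4.25]: (2.69+11.63)/2 × 4 = 28.64
  [4.25→6.25]: (11.63+9.04)/2 × 2 = 20.67
  [6.25→6.75]: (9.04+8.36)/2 × 0.5 = 4.35
  [6.75→8.75]: (8.36+5.92)/2 × 2 = 14.28
  [8.75→10.75]: (5.92+4.07)/2 × 2 = 9.99
  Sum = 78.26625 mg/L·h
Tail: C_last/k_e = 4.07/0.203 = 20.049
AUC_0→∞ (intranasal spray) = 78.26625 + 20.049 = 98.31525 mg/L·h
F = (AUC_ev/D_ev)/(AUC_iv/D_iv) = (98.31525/150)/(130/150) = 0.655435/0.866667 = 0.7563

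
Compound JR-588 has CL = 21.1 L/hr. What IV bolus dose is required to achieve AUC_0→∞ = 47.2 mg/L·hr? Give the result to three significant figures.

Dose_iv = CL × AUC_0→∞
     = 21.1 × 47.2 = 995.92 mg

Dose = 996 mg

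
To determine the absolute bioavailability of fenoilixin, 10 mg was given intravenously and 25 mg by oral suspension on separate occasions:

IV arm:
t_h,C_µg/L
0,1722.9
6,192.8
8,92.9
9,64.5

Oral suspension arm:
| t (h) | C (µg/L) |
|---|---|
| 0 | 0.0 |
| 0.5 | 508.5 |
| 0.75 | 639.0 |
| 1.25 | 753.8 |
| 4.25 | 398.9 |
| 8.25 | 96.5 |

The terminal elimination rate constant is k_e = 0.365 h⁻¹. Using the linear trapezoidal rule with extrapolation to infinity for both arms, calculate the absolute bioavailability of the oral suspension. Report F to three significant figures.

F = 0.229

Trapezoidal AUC_0→9 (IV):
  [0→6]: (1722.9+192.8)/2 × 6 = 5747.1
  [6→8]: (192.8+92.9)/2 × 2 = 285.7
  [8→9]: (92.9+64.5)/2 × 1 = 78.7
  Sum = 6111.5 µg/L·h
IV tail: 64.5/0.365 = 176.712; AUC_iv,0→∞ = 6111.5 + 176.712 = 6288.212 µg/L·h
Trapezoidal AUC_0→8.25 (oral suspension):
  [0→0.5]: (0.0+508.5)/2 × 0.5 = 127.125
  [0.5→0.75]: (508.5+639.0)/2 × 0.25 = 143.4375
  [0.75→1.25]: (639.0+753.8)/2 × 0.5 = 348.2
  [1.25→4.25]: (753.8+398.9)/2 × 3 = 1729.05
  [4.25→8.25]: (398.9+96.5)/2 × 4 = 990.8
  Sum = 3338.6125 µg/L·h
oral suspension tail: 96.5/0.365 = 264.384; AUC_ev,0→∞ = 3338.6125 + 264.384 = 3602.9965 µg/L·h
F = (AUC_ev/D_ev)/(AUC_iv/D_iv) = (3602.9965/25)/(6288.212/10) = 144.11986/628.8212 = 0.2292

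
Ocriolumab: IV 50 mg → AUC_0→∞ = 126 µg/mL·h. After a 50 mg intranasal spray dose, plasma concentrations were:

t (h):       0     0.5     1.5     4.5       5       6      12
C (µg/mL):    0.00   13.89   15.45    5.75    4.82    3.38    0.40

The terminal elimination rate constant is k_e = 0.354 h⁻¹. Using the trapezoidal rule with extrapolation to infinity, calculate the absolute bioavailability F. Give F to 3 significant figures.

Trapezoidal AUC_0→12 (intranasal spray):
  [0→0.5]: (0.00+13.89)/2 × 0.5 = 3.4725
  [0.5→1.5]: (13.89+15.45)/2 × 1 = 14.67
  [1.5→4.5]: (15.45+5.75)/2 × 3 = 31.8
  [4.5→5]: (5.75+4.82)/2 × 0.5 = 2.6425
  [5→6]: (4.82+3.38)/2 × 1 = 4.1
  [6→12]: (3.38+0.40)/2 × 6 = 11.34
  Sum = 68.025 µg/mL·h
Tail: C_last/k_e = 0.40/0.354 = 1.130
AUC_0→∞ (intranasal spray) = 68.025 + 1.130 = 69.155 µg/mL·h
F = (AUC_ev/D_ev)/(AUC_iv/D_iv) = (69.155/50)/(126/50) = 1.3831/2.52 = 0.5488

F = 0.549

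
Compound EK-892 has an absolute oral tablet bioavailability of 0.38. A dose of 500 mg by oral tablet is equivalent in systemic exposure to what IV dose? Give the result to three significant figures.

Systemic exposure from an extravascular dose = F × D_ev, so the equivalent IV dose is F × D_ev.
D_iv = F × D_ev = 0.38 × 500 = 190 mg

D_iv = 190 mg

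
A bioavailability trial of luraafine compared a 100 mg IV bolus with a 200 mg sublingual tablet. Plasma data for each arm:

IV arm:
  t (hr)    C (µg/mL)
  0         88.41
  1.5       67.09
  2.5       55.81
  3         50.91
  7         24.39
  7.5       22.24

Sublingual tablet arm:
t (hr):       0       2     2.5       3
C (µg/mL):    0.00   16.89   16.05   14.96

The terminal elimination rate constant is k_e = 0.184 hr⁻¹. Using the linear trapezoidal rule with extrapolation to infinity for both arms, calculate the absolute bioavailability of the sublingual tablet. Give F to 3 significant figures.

F = 0.117

Trapezoidal AUC_0→7.5 (IV):
  [0→1.5]: (88.41+67.09)/2 × 1.5 = 116.625
  [1.5→2.5]: (67.09+55.81)/2 × 1 = 61.45
  [2.5→3]: (55.81+50.91)/2 × 0.5 = 26.68
  [3→7]: (50.91+24.39)/2 × 4 = 150.6
  [7→7.5]: (24.39+22.24)/2 × 0.5 = 11.6575
  Sum = 367.0125 µg/mL·hr
IV tail: 22.24/0.184 = 120.870; AUC_iv,0→∞ = 367.0125 + 120.870 = 487.8825 µg/mL·hr
Trapezoidal AUC_0→3 (sublingual tablet):
  [0→2]: (0.00+16.89)/2 × 2 = 16.89
  [2→2.5]: (16.89+16.05)/2 × 0.5 = 8.235
  [2.5→3]: (16.05+14.96)/2 × 0.5 = 7.7525
  Sum = 32.8775 µg/mL·hr
sublingual tablet tail: 14.96/0.184 = 81.304; AUC_ev,0→∞ = 32.8775 + 81.304 = 114.1815 µg/mL·hr
F = (AUC_ev/D_ev)/(AUC_iv/D_iv) = (114.1815/200)/(487.8825/100) = 0.5709075/4.878825 = 0.1170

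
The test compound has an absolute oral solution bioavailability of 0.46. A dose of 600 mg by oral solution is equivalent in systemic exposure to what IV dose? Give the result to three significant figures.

D_iv = 276 mg

Systemic exposure from an extravascular dose = F × D_ev, so the equivalent IV dose is F × D_ev.
D_iv = F × D_ev = 0.46 × 600 = 276 mg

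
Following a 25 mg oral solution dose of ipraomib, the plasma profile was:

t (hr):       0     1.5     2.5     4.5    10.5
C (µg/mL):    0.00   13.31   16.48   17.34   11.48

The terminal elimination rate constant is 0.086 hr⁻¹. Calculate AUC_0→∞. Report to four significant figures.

Trapezoidal AUC_0→10.5:
  [0→1.5]: (0.00+13.31)/2 × 1.5 = 9.9825
  [1.5→2.5]: (13.31+16.48)/2 × 1 = 14.895
  [2.5→4.5]: (16.48+17.34)/2 × 2 = 33.82
  [4.5→10.5]: (17.34+11.48)/2 × 6 = 86.46
  Sum = 145.1575 µg/mL·hr
Extrapolated tail: C_last / k_e = 11.48 / 0.086 = 133.488
AUC_0→∞ = 145.1575 + 133.488 = 278.6455 µg/mL·hr

AUC = 278.6 µg/mL·hr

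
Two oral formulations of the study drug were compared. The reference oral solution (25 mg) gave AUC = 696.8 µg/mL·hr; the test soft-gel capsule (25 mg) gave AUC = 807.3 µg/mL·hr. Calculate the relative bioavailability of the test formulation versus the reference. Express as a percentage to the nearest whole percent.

F_rel = 116%

F_rel = (AUC_test/D_test) / (AUC_ref/D_ref)
      = (807.3/25) / (696.8/25)
      = 32.292 / 27.872 = 1.1586 = 115.86%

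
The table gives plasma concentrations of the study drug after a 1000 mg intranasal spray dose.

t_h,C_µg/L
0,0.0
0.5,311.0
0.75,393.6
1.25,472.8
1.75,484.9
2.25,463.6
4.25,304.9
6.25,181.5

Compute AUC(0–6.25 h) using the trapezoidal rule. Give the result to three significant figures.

Trapezoidal AUC_0→6.25:
  [0→0.5]: (0.0+311.0)/2 × 0.5 = 77.75
  [0.5→0.75]: (311.0+393.6)/2 × 0.25 = 88.075
  [0.75→1.25]: (393.6+472.8)/2 × 0.5 = 216.6
  [1.25→1.75]: (472.8+484.9)/2 × 0.5 = 239.425
  [1.75→2.25]: (484.9+463.6)/2 × 0.5 = 237.125
  [2.25→4.25]: (463.6+304.9)/2 × 2 = 768.5
  [4.25→6.25]: (304.9+181.5)/2 × 2 = 486.4
  Sum = 2113.875 µg/L·h

AUC = 2110 µg/L·h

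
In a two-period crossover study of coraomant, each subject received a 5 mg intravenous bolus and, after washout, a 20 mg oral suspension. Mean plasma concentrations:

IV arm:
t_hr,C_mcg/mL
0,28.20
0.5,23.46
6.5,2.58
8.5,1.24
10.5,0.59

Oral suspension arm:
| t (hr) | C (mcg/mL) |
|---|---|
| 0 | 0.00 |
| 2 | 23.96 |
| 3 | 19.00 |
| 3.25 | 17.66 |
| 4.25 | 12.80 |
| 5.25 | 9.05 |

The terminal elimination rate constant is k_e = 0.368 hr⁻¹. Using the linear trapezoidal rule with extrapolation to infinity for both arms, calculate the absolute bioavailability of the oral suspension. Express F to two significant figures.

Trapezoidal AUC_0→10.5 (IV):
  [0→0.5]: (28.20+23.46)/2 × 0.5 = 12.915
  [0.5→6.5]: (23.46+2.58)/2 × 6 = 78.12
  [6.5→8.5]: (2.58+1.24)/2 × 2 = 3.82
  [8.5→10.5]: (1.24+0.59)/2 × 2 = 1.83
  Sum = 96.685 mcg/mL·hr
IV tail: 0.59/0.368 = 1.603; AUC_iv,0→∞ = 96.685 + 1.603 = 98.288 mcg/mL·hr
Trapezoidal AUC_0→5.25 (oral suspension):
  [0→2]: (0.00+23.96)/2 × 2 = 23.96
  [2→3]: (23.96+19.00)/2 × 1 = 21.48
  [3→3.25]: (19.00+17.66)/2 × 0.25 = 4.5825
  [3.25→4.25]: (17.66+12.80)/2 × 1 = 15.23
  [4.25→5.25]: (12.80+9.05)/2 × 1 = 10.925
  Sum = 76.1775 mcg/mL·hr
oral suspension tail: 9.05/0.368 = 24.592; AUC_ev,0→∞ = 76.1775 + 24.592 = 100.7695 mcg/mL·hr
F = (AUC_ev/D_ev)/(AUC_iv/D_iv) = (100.7695/20)/(98.288/5) = 5.038475/19.6576 = 0.2563

F = 0.26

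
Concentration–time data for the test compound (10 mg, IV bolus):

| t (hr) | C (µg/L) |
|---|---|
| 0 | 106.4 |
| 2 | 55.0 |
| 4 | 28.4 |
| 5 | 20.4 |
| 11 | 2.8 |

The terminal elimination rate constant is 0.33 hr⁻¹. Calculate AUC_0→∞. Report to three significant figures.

Trapezoidal AUC_0→11:
  [0→2]: (106.4+55.0)/2 × 2 = 161.4
  [2→4]: (55.0+28.4)/2 × 2 = 83.4
  [4→5]: (28.4+20.4)/2 × 1 = 24.4
  [5→11]: (20.4+2.8)/2 × 6 = 69.6
  Sum = 338.8 µg/L·hr
Extrapolated tail: C_last / k_e = 2.8 / 0.33 = 8.485
AUC_0→∞ = 338.8 + 8.485 = 347.285 µg/L·hr

AUC = 347 µg/L·hr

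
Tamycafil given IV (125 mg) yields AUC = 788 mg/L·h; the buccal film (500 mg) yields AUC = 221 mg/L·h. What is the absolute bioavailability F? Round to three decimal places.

F = 0.070

F = (AUC_ev / D_ev) / (AUC_iv / D_iv)
  = (221/500) / (788/125)
  = 0.442 / 6.304 = 0.0701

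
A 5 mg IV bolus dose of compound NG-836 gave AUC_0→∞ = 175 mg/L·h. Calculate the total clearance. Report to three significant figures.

CL = 0.0286 L/h

CL = Dose_iv / AUC_0→∞
   = 5 / 175 = 0.0285714 L/h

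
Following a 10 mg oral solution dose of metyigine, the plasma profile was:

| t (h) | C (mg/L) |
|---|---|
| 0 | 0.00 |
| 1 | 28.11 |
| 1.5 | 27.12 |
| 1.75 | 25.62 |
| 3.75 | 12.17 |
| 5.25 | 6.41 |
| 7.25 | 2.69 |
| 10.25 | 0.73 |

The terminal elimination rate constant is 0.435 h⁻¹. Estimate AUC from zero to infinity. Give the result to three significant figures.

Trapezoidal AUC_0→10.25:
  [0→1]: (0.00+28.11)/2 × 1 = 14.055
  [1→1.5]: (28.11+27.12)/2 × 0.5 = 13.8075
  [1.5→1.75]: (27.12+25.62)/2 × 0.25 = 6.5925
  [1.75→3.75]: (25.62+12.17)/2 × 2 = 37.79
  [3.75→5.25]: (12.17+6.41)/2 × 1.5 = 13.935
  [5.25→7.25]: (6.41+2.69)/2 × 2 = 9.1
  [7.25→10.25]: (2.69+0.73)/2 × 3 = 5.13
  Sum = 100.41 mg/L·h
Extrapolated tail: C_last / k_e = 0.73 / 0.435 = 1.678
AUC_0→∞ = 100.41 + 1.678 = 102.088 mg/L·h

AUC = 102 mg/L·h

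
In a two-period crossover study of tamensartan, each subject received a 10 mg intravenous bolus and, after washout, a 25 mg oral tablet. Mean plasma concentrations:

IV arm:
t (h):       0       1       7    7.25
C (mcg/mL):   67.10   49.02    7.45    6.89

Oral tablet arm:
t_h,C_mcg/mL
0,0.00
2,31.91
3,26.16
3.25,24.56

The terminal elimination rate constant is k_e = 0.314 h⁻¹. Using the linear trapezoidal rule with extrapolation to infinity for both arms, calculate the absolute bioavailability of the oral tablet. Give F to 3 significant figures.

Trapezoidal AUC_0→7.25 (IV):
  [0→1]: (67.10+49.02)/2 × 1 = 58.06
  [1→7]: (49.02+7.45)/2 × 6 = 169.41
  [7→7.25]: (7.45+6.89)/2 × 0.25 = 1.7925
  Sum = 229.2625 mcg/mL·h
IV tail: 6.89/0.314 = 21.943; AUC_iv,0→∞ = 229.2625 + 21.943 = 251.2055 mcg/mL·h
Trapezoidal AUC_0→3.25 (oral tablet):
  [0→2]: (0.00+31.91)/2 × 2 = 31.91
  [2→3]: (31.91+26.16)/2 × 1 = 29.035
  [3→3.25]: (26.16+24.56)/2 × 0.25 = 6.34
  Sum = 67.285 mcg/mL·h
oral tablet tail: 24.56/0.314 = 78.217; AUC_ev,0→∞ = 67.285 + 78.217 = 145.502 mcg/mL·h
F = (AUC_ev/D_ev)/(AUC_iv/D_iv) = (145.502/25)/(251.2055/10) = 5.82008/25.12055 = 0.2317

F = 0.232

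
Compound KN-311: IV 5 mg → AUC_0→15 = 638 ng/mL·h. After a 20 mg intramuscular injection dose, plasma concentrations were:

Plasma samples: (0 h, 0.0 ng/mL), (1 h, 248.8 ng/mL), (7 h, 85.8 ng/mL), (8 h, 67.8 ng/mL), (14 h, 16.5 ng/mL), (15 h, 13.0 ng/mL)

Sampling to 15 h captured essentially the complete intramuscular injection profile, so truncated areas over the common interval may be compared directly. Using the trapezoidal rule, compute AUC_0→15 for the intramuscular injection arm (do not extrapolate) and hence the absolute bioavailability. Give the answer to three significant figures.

F = 0.577

Trapezoidal AUC_0→15 (intramuscular injection):
  [0→1]: (0.0+248.8)/2 × 1 = 124.4
  [1→7]: (248.8+85.8)/2 × 6 = 1003.8
  [7→8]: (85.8+67.8)/2 × 1 = 76.8
  [8→14]: (67.8+16.5)/2 × 6 = 252.9
  [14→15]: (16.5+13.0)/2 × 1 = 14.75
  Sum = 1472.65 ng/mL·h
F = (AUC_ev/D_ev)/(AUC_iv/D_iv) = (1472.65/20)/(638/5) = 73.6325/127.6 = 0.5771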